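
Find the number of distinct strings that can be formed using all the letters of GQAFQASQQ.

7560

Letter multiplicities in GQAFQASQQ: A×2, F×1, G×1, Q×4, S×1.
So there are 9! / (4!·2!) = 7560 distinguishable arrangements.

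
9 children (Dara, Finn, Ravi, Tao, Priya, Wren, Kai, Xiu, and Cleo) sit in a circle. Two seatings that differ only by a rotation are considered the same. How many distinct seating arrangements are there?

40320

Fix one person's seat to break rotational symmetry; the remaining 8 people can be arranged in (8)! = 40320 ways.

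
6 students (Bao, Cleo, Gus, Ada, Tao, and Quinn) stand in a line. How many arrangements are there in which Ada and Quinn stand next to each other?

Glue Ada and Quinn into one block (2 internal orders), leaving 5 units to arrange in a row.
That gives 2 × 5! = 2 × 120 = 240.

240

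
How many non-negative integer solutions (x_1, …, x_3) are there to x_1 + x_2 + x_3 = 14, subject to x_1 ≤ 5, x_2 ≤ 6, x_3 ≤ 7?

15

Without the upper bounds there are C(16,2) = 120 ways to split 14 among 3 variables.
Subtract solutions that violate a single cap (substitute x_i' = x_i − (cap_i+1)): x_1 ≥ 6 gives C(10,2) = 45; x_2 ≥ 7 gives C(9,2) = 36; x_3 ≥ 8 gives C(8,2) = 28. Together 109.
Add back pairs where two caps are both exceeded: 3 + 1 + 0 = 4.
By inclusion–exclusion the count is 120 − 109 + 4 = 15.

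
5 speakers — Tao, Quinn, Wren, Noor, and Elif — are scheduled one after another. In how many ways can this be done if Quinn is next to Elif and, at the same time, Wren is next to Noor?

24

Treat {Quinn,Elif} as one block (2 orders) and {Wren,Noor} as another (2 orders).
That leaves 3 units to arrange: 2 × 2 × 3! = 4 × 6 = 24.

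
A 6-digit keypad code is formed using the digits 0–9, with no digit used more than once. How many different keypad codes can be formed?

This is a permutation of 6 out of 10: P(10,6) = 10!/4!.
That product is 10 × 9 × 8 × 7 × 6 × 5 = 151200.

151200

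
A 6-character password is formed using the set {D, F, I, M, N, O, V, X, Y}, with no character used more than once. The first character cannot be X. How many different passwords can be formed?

The first character has 9−1 = 8 choices (anything except X).
The remaining 5 characters are filled from the other 8 symbols without repetition: 8 × 7 × 6 × 5 × 4 = 6720.
Total: 8 × 6720 = 53760.

53760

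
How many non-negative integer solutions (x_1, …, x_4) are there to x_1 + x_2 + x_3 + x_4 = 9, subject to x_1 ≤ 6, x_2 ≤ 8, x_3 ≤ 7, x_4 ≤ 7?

201

Ignoring the caps, the number of non-negative solutions to x_1+…+x_4 = 9 is C(12,3) = 220.
Subtract solutions that violate a single cap (substitute x_i' = x_i − (cap_i+1)): x_1 ≥ 7 gives C(5,3) = 10; x_2 ≥ 9 gives C(3,3) = 1; x_3 ≥ 8 gives C(4,3) = 4; x_4 ≥ 8 gives C(4,3) = 4. Together 19.
No two caps can be exceeded simultaneously, so the pair terms are all 0.
By inclusion–exclusion the count is 220 − 19 + 0 = 201.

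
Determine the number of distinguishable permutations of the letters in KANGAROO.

The 8 letters of KANGAROO have repeats: A appearing twice and O appearing twice.
Dividing 8! = 40320 by 2!·2! = 4 for the repeated letters gives 10080.

10080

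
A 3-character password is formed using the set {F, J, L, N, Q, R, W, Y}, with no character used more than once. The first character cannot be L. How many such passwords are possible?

The first character has 8−1 = 7 choices (anything except L).
The remaining 2 characters are filled from the other 7 symbols without repetition: 7 × 6 = 42.
Total: 7 × 42 = 294.

294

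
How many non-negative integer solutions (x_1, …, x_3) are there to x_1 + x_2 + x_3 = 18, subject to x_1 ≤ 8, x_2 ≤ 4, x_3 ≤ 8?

Without the upper bounds there are C(20,2) = 190 ways to split 18 among 3 variables.
Subtract solutions that violate a single cap (substitute x_i' = x_i − (cap_i+1)): x_1 ≥ 9 gives C(11,2) = 55; x_2 ≥ 5 gives C(15,2) = 105; x_3 ≥ 9 gives C(11,2) = 55. Together 215.
Add back pairs where two caps are both exceeded: 15 + 1 + 15 = 31.
By inclusion–exclusion the count is 190 − 215 + 31 = 6.

6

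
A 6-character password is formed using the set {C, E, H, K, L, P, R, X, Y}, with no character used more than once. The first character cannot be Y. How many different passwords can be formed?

53760

The first character has 9−1 = 8 choices (anything except Y).
The remaining 5 characters are filled from the other 8 symbols without repetition: 8 × 7 × 6 × 5 × 4 = 6720.
Total: 8 × 6720 = 53760.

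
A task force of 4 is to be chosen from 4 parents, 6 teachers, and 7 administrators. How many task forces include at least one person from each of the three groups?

With no constraint there are C(17,4) = 2380 possible selections.
Subtract selections that omit an entire group: no parents → C(13,4) = 715; no teachers → C(11,4) = 330; no administrators → C(10,4) = 210.
Add back selections omitting two groups (i.e. drawn from a single group): C(4,4) + C(6,4) + C(7,4) = 51.
By inclusion–exclusion: 2380 − 1255 + 51 = 1176.

1176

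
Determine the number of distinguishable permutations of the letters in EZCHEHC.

Letter multiplicities in EZCHEHC: C×2, E×2, H×2, Z×1.
So there are 7! / (2!·2!·2!) = 630 distinguishable arrangements.

630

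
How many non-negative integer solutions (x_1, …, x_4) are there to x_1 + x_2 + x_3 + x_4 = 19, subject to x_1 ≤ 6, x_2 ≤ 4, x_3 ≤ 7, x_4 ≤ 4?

10

Ignoring the caps, the number of non-negative solutions to x_1+…+x_4 = 19 is C(22,3) = 1540.
Subtract solutions that violate a single cap (substitute x_i' = x_i − (cap_i+1)): x_1 ≥ 7 gives C(15,3) = 455; x_2 ≥ 5 gives C(17,3) = 680; x_3 ≥ 8 gives C(14,3) = 364; x_4 ≥ 5 gives C(17,3) = 680. Together 2179.
Add back pairs where two caps are both exceeded: 120 + 35 + 120 + 84 + 220 + 84 = 663.
Subtract triples: 0 + 10 + 0 + 4 = 14.
By inclusion–exclusion the count is 1540 − 2179 + 663 − 14 = 10.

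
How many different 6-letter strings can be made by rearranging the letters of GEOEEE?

30

The 6 letters of GEOEEE have repeats: E appearing 4 times.
The number of distinct arrangements is 6!/(4!) = 720/24 = 30.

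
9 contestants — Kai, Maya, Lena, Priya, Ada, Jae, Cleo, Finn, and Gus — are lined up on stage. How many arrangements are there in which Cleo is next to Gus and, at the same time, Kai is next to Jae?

20160

Treat {Cleo,Gus} as one block (2 orders) and {Kai,Jae} as another (2 orders).
That leaves 7 units to arrange: 2 × 2 × 7! = 4 × 5040 = 20160.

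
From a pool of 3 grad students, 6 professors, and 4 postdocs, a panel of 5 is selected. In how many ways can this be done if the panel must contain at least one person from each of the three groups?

894

Total 5-person selections from all 13: C(13,5) = 1287.
Subtract selections that omit an entire group: no grad students → C(10,5) = 252; no professors → C(7,5) = 21; no postdocs → C(9,5) = 126.
Add back selections omitting two groups (i.e. drawn from a single group): C(3,5) + C(6,5) + C(4,5) = 6.
By inclusion–exclusion: 1287 − 399 + 6 = 894.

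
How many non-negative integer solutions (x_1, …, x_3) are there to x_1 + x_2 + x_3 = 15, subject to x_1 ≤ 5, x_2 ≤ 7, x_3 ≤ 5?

6

By stars and bars, unrestricted non-negative solutions to x_1+…+x_3 = 15 number C(15+2,2) = 136.
Subtract solutions that violate a single cap (substitute x_i' = x_i − (cap_i+1)): x_1 ≥ 6 gives C(11,2) = 55; x_2 ≥ 8 gives C(9,2) = 36; x_3 ≥ 6 gives C(11,2) = 55. Together 146.
Add back pairs where two caps are both exceeded: 3 + 10 + 3 = 16.
By inclusion–exclusion the count is 136 − 146 + 16 = 6.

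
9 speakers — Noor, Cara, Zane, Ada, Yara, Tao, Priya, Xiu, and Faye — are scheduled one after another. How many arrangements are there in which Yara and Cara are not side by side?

282240

There are 9! = 362880 arrangements in all. If Yara and Cara are adjacent, merging them into one block gives 2·(8)! = 80640 arrangements.
Complementary counting: 362880 − 80640 = 282240.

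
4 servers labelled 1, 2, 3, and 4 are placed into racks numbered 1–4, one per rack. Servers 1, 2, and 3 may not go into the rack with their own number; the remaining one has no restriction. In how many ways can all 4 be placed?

Let Aᵢ (for i ∈ {1, 2, 3}) be the placements that put server i in its forbidden rack. Any j of these fix j positions, leaving (4−j)! ways to fill the rest, and there are C(3,j) ways to pick which j.
By inclusion–exclusion, the number of valid placements is Σ_{j=0}^{3} (−1)^j C(3,j)·(4−j)!.
Computing: 24 − 18 + 6 − 1 = 11.

11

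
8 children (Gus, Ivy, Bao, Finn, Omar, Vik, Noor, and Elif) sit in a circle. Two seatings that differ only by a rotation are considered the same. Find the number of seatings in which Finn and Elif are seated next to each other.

1440

Glue Finn and Elif into a block (2 internal orders). Seating 7 units around a circle gives (6)! arrangements.
So 2 × (6)! = 2 × 720 = 1440.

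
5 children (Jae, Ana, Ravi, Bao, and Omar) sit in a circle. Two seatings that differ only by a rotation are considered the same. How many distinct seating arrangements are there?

24

Fix one person's seat to break rotational symmetry; the remaining 4 people can be arranged in (4)! = 24 ways.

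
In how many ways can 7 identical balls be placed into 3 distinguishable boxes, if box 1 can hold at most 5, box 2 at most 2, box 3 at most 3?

Without the upper bounds there are C(9,2) = 36 ways to split 7 among 3 boxes.
Subtract solutions that violate a single cap (substitute x_i' = x_i − (cap_i+1)): x_1 ≥ 6 gives C(3,2) = 3; x_2 ≥ 3 gives C(6,2) = 15; x_3 ≥ 4 gives C(5,2) = 10. Together 28.
Add back pairs where two caps are both exceeded: 0 + 0 + 1 = 1.
By inclusion–exclusion the count is 36 − 28 + 1 = 9.

9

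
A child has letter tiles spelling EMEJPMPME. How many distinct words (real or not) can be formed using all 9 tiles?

5040

The 9 letters of EMEJPMPME have repeats: E appearing 3 times, M appearing 3 times, and P appearing twice.
Dividing 9! = 362880 by 3!·3!·2! = 72 for the repeated letters gives 5040.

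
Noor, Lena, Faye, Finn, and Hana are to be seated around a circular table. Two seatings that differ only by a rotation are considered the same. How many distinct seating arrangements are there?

24

Fix one person's seat to break rotational symmetry; the remaining 4 people can be arranged in (4)! = 24 ways.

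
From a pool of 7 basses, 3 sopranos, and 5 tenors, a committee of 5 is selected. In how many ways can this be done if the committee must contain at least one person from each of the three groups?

1925

Total 5-person selections from all 15: C(15,5) = 3003.
Selections missing a whole group: no basses → C(8,5) = 56; no sopranos → C(12,5) = 792; no tenors → C(10,5) = 252.
Add back selections omitting two groups (i.e. drawn from a single group): C(7,5) + C(3,5) + C(5,5) = 22.
By inclusion–exclusion: 3003 − 1100 + 22 = 1925.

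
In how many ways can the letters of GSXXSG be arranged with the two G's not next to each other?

60

There are 6!/(2!·2!·2!) = 90 arrangements of GSXXSG in total.
Arrangements with the G's together: treat GG as one letter, giving (5)!/(2!·2!) = 30.
Hence 90 − 30 = 60.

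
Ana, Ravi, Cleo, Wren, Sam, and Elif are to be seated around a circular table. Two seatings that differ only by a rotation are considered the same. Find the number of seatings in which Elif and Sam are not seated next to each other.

72

Without the restriction there are (5)! = 120 seatings.
Those with Elif next to Sam: fuse the pair into one unit and seat 5 units around a circle — 2·(4)! = 48.
Subtracting, 120 − 48 = 72.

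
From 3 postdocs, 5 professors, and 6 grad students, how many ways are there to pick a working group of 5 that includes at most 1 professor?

756

Split by how many professors are chosen (0 through 1).
Sum: C(5,0)·C(9,5) + C(5,1)·C(9,4) = 126 + 630 = 756.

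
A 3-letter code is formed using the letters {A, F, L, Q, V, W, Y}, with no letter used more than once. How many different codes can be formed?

210

This is a permutation of 3 out of 7: P(7,3) = 7!/4!.
7 × 6 × 5 = 210.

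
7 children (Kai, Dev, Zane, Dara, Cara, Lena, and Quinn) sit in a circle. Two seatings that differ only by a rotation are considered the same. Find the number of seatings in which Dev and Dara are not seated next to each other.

480

All circular seatings of 7 people number (6)! = 720.
Those with Dev next to Dara: fuse the pair into one unit and seat 6 units around a circle — 2·(5)! = 240.
Subtracting, 720 − 240 = 480.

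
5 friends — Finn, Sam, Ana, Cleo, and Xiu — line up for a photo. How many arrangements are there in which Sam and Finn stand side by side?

48

Glue Sam and Finn into one block (2 internal orders), leaving 4 units to arrange in a row.
That gives 2 × 4! = 2 × 24 = 48.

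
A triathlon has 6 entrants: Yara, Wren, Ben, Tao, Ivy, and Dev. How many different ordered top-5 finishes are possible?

720

This is an ordered selection of 5 from 6: P(6,5).
That gives 6 × 5 × 4 × 3 × 2 = 720.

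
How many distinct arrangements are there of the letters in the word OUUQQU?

60

The 6 letters of OUUQQU have repeats: Q appearing twice and U appearing 3 times.
So there are 6! / (3!·2!) = 60 distinguishable arrangements.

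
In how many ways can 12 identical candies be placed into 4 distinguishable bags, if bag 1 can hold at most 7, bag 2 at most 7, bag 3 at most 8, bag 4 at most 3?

Ignoring the caps, the number of non-negative solutions to x_1+…+x_4 = 12 is C(15,3) = 455.
Subtract solutions that violate a single cap (substitute x_i' = x_i − (cap_i+1)): x_1 ≥ 8 gives C(7,3) = 35; x_2 ≥ 8 gives C(7,3) = 35; x_3 ≥ 9 gives C(6,3) = 20; x_4 ≥ 4 gives C(11,3) = 165. Together 255.
Add back pairs where two caps are both exceeded: 0 + 0 + 1 + 0 + 1 + 0 = 2.
By inclusion–exclusion the count is 455 − 255 + 2 = 202.

202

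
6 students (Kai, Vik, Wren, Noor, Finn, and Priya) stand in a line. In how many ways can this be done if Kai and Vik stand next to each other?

240

Treat {Kai, Vik} as a single unit. There are 5 units to order, and the pair itself can be ordered 2 ways.
That gives 2 × 5! = 2 × 120 = 240.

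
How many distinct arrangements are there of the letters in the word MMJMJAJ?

140

The 7 letters of MMJMJAJ have repeats: J appearing 3 times and M appearing 3 times.
The number of distinct arrangements is 7!/(3!·3!) = 5040/36 = 140.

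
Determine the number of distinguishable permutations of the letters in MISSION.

The 7 letters of MISSION have repeats: I appearing twice and S appearing twice.
The number of distinct arrangements is 7!/(2!·2!) = 5040/4 = 1260.

1260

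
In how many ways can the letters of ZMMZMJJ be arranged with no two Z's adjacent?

Total arrangements of ZMMZMJJ: 7!/(3!·2!·2!) = 210.
If the two Z's are adjacent, glue them into one block, leaving 6 items to arrange: (6)!/(3!·2!) = 60 ways.
Subtracting, 210 − 60 = 150 arrangements keep the Z's apart.

150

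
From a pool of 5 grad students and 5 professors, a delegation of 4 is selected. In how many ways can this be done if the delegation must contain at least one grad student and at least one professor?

With no constraint there are C(10,4) = 210 possible selections.
Selections missing a whole group: no grad students → C(5,4) = 5; no professors → C(5,4) = 5.
Both groups omitted at once is impossible, so 210 − 10 = 200.

200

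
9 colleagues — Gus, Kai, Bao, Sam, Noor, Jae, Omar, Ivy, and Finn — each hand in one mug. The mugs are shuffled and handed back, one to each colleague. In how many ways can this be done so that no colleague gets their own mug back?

Let Aᵢ be the assignments in which colleague i gets their own mug. We want the size of the complement of A₁∪…∪A_9.
By inclusion–exclusion this is Σ_{j=0}^{9} (−1)^j C(9,j)·(9−j)!.
Computing: 362880 − 362880 + 181440 − 60480 + 15120 − 3024 + 504 − 72 + 9 − 1 = 133496.

133496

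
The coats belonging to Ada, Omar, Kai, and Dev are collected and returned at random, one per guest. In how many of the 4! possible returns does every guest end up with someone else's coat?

9

This is the derangement count D_4: permutations of 4 items with no fixed point.
By inclusion–exclusion this is Σ_{j=0}^{4} (−1)^j C(4,j)·(4−j)!.
Computing: 24 − 24 + 12 − 4 + 1 = 9.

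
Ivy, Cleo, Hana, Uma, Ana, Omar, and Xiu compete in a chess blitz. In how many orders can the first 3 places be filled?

210

This is an ordered selection of 3 from 7: P(7,3).
That gives 7 × 6 × 5 = 210.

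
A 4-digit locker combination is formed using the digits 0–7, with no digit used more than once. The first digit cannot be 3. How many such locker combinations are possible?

The first digit has 8−1 = 7 choices (anything except 3).
The remaining 3 digits are filled from the other 7 symbols without repetition: 7 × 6 × 5 = 210.
Total: 7 × 210 = 1470.

1470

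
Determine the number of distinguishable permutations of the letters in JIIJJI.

20

Letter multiplicities in JIIJJI: I×3, J×3.
So there are 6! / (3!·3!) = 20 distinguishable arrangements.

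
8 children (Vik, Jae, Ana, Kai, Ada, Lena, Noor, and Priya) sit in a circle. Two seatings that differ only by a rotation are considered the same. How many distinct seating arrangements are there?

5040

Around a circle, 8 distinct people have 8!/8 = (7)! = 5040 rotationally distinct seatings.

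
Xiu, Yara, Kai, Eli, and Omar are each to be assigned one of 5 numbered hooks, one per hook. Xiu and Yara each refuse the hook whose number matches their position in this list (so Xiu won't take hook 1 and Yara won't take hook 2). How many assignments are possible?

Let Aᵢ (for i ∈ {1, 2}) be the placements that put person i in their forbidden hook. Any j of these fix j positions, leaving (5−j)! ways to fill the rest, and there are C(2,j) ways to pick which j.
By inclusion–exclusion, the number of valid placements is Σ_{j=0}^{2} (−1)^j C(2,j)·(5−j)!.
Computing: 120 − 48 + 6 = 78.

78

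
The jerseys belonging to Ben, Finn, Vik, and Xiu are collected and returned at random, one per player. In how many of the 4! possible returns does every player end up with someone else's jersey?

9

Let Aᵢ be the assignments in which player i gets their old jersey. We want the size of the complement of A₁∪…∪A_4.
By inclusion–exclusion this is Σ_{j=0}^{4} (−1)^j C(4,j)·(4−j)!.
Computing: 24 − 24 + 12 − 4 + 1 = 9.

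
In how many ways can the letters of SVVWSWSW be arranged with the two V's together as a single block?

Treat the 2 copies of V as a single block. The multiset to arrange is then {VV, S, S, S, W, W, W}, 7 items in all.
That gives (7)!/(3!·3!) = 140 arrangements.

140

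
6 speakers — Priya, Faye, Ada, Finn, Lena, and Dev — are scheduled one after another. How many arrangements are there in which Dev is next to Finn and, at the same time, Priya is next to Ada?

Treat {Dev,Finn} as one block (2 orders) and {Priya,Ada} as another (2 orders).
That leaves 4 units to arrange: 2 × 2 × 4! = 4 × 24 = 96.

96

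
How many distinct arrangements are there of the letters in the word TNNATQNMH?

Letter multiplicities in TNNATQNMH: A×1, H×1, M×1, N×3, Q×1, T×2.
Dividing 9! = 362880 by 3!·2! = 12 for the repeated letters gives 30240.

30240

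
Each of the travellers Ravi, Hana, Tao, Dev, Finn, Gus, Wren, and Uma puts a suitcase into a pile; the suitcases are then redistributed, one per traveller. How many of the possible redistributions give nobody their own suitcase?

14833

This is the derangement count D_8: permutations of 8 items with no fixed point.
By inclusion–exclusion this is Σ_{j=0}^{8} (−1)^j C(8,j)·(8−j)!.
Computing: 40320 − 40320 + 20160 − 6720 + 1680 − 336 + 56 − 8 + 1 = 14833.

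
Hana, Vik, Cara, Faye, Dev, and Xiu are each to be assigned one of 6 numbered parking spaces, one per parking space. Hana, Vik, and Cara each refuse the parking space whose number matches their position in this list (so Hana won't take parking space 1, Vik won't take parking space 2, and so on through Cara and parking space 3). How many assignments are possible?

426

Let Aᵢ (for i ∈ {1, 2, 3}) be the placements that put person i in their forbidden parking space. Any j of these fix j positions, leaving (6−j)! ways to fill the rest, and there are C(3,j) ways to pick which j.
By inclusion–exclusion, the number of valid placements is Σ_{j=0}^{3} (−1)^j C(3,j)·(6−j)!.
Computing: 720 − 360 + 72 − 6 = 426.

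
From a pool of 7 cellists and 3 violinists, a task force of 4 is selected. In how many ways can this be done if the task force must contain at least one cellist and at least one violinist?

175

With no constraint there are C(10,4) = 210 possible selections.
Selections missing a whole group: no cellists → C(3,4) = 0; no violinists → C(7,4) = 35.
Both groups omitted at once is impossible, so 210 − 35 = 175.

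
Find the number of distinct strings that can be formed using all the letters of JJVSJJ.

30

The 6 letters of JJVSJJ have repeats: J appearing 4 times.
Dividing 6! = 720 by 4! = 24 for the repeated letters gives 30.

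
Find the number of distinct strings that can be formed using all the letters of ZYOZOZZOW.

Letter multiplicities in ZYOZOZZOW: O×3, W×1, Y×1, Z×4.
The number of distinct arrangements is 9!/(4!·3!) = 362880/144 = 2520.

2520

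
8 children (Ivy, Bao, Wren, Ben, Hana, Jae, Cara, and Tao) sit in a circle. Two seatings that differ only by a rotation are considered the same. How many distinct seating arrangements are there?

Around a circle, 8 distinct people have 8!/8 = (7)! = 5040 rotationally distinct seatings.

5040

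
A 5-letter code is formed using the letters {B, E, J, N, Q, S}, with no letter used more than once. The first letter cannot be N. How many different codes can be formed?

600

The first letter has 6−1 = 5 choices (anything except N).
The remaining 4 letters are filled from the other 5 symbols without repetition: 5 × 4 × 3 × 2 = 120.
Total: 5 × 120 = 600.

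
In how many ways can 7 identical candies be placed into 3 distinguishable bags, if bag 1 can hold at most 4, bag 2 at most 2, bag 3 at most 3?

By stars and bars, unrestricted non-negative solutions to x_1+…+x_3 = 7 number C(7+2,2) = 36.
Subtract solutions that violate a single cap (substitute x_i' = x_i − (cap_i+1)): x_1 ≥ 5 gives C(4,2) = 6; x_2 ≥ 3 gives C(6,2) = 15; x_3 ≥ 4 gives C(5,2) = 10. Together 31.
Add back pairs where two caps are both exceeded: 0 + 0 + 1 = 1.
By inclusion–exclusion the count is 36 − 31 + 1 = 6.

6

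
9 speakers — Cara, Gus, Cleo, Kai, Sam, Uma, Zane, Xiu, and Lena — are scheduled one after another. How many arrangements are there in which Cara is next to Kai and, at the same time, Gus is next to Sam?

Treat {Cara,Kai} as one block (2 orders) and {Gus,Sam} as another (2 orders).
That leaves 7 units to arrange: 2 × 2 × 7! = 4 × 5040 = 20160.

20160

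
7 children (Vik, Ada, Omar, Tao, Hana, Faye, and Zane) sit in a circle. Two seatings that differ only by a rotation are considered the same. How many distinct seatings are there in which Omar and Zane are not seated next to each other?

480

All circular seatings of 7 people number (6)! = 720.
Those with Omar next to Zane: fuse the pair into one unit and seat 6 units around a circle — 2·(5)! = 240.
Subtracting, 720 − 240 = 480.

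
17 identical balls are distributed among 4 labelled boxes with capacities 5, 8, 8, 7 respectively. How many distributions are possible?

268

Ignoring the caps, the number of non-negative solutions to x_1+…+x_4 = 17 is C(20,3) = 1140.
Subtract solutions that violate a single cap (substitute x_i' = x_i − (cap_i+1)): x_1 ≥ 6 gives C(14,3) = 364; x_2 ≥ 9 gives C(11,3) = 165; x_3 ≥ 9 gives C(11,3) = 165; x_4 ≥ 8 gives C(12,3) = 220. Together 914.
Add back pairs where two caps are both exceeded: 10 + 10 + 20 + 0 + 1 + 1 = 42.
By inclusion–exclusion the count is 1140 − 914 + 42 = 268.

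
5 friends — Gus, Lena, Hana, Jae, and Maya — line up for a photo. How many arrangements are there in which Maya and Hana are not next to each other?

72

Of the 5! = 120 arrangements, those with Maya and Hana adjacent number 2 × 4! = 48 (treat the pair as a block with 2 internal orders).
So 120 − 48 = 72 arrangements keep them apart.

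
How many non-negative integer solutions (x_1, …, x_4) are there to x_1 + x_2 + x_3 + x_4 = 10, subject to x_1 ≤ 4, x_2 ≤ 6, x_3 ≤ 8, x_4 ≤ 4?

151

Without the upper bounds there are C(13,3) = 286 ways to split 10 among 4 variables.
Subtract solutions that violate a single cap (substitute x_i' = x_i − (cap_i+1)): x_1 ≥ 5 gives C(8,3) = 56; x_2 ≥ 7 gives C(6,3) = 20; x_3 ≥ 9 gives C(4,3) = 4; x_4 ≥ 5 gives C(8,3) = 56. Together 136.
Add back pairs where two caps are both exceeded: 0 + 0 + 1 + 0 + 0 + 0 = 1.
By inclusion–exclusion the count is 286 − 136 + 1 = 151.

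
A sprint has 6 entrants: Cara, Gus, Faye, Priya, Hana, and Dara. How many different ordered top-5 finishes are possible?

720

There are 6 choices for 1st place, 5 for 2nd, and so on down to 2 for position 5.
That gives 6 × 5 × 4 × 3 × 2 = 720.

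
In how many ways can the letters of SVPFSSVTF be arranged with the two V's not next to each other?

11760

Total arrangements of SVPFSSVTF: 9!/(3!·2!·2!) = 15120.
If the two V's are adjacent, glue them into one block, leaving 8 items to arrange: (8)!/(3!·2!) = 3360 ways.
Subtracting, 15120 − 3360 = 11760 arrangements keep the V's apart.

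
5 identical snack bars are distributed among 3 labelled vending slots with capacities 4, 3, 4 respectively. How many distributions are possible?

16

By stars and bars, unrestricted non-negative solutions to x_1+…+x_3 = 5 number C(5+2,2) = 21.
Subtract solutions that violate a single cap (substitute x_i' = x_i − (cap_i+1)): x_1 ≥ 5 gives C(2,2) = 1; x_2 ≥ 4 gives C(3,2) = 3; x_3 ≥ 5 gives C(2,2) = 1. Together 5.
No two caps can be exceeded simultaneously, so the pair terms are all 0.
By inclusion–exclusion the count is 21 − 5 + 0 = 16.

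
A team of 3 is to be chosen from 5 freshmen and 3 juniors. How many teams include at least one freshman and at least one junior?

Unrestricted: C(8,3) = 56 ways to pick any 3 of the 8.
Selections missing a whole group: no freshmen → C(3,3) = 1; no juniors → C(5,3) = 10.
Both groups omitted at once is impossible, so 56 − 11 = 45.

45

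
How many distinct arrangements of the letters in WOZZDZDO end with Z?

Fix Z in the last position and arrange the remaining 7 letters.
Those 7 letters have D appearing twice, O appearing twice, and Z appearing twice, giving (7)!/(2!·2!·2!) = 630.

630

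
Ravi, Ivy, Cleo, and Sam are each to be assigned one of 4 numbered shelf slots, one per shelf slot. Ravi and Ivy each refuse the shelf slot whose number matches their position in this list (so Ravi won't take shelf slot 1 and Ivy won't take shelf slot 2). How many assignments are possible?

Let Aᵢ (for i ∈ {1, 2}) be the placements that put person i in their forbidden shelf slot. Any j of these fix j positions, leaving (4−j)! ways to fill the rest, and there are C(2,j) ways to pick which j.
By inclusion–exclusion, the number of valid placements is Σ_{j=0}^{2} (−1)^j C(2,j)·(4−j)!.
Computing: 24 − 12 + 2 = 14.

14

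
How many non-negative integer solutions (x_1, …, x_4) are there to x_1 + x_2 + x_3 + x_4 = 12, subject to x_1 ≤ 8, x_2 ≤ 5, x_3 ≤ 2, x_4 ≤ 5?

By stars and bars, unrestricted non-negative solutions to x_1+…+x_4 = 12 number C(12+3,3) = 455.
Subtract solutions that violate a single cap (substitute x_i' = x_i − (cap_i+1)): x_1 ≥ 9 gives C(6,3) = 20; x_2 ≥ 6 gives C(9,3) = 84; x_3 ≥ 3 gives C(12,3) = 220; x_4 ≥ 6 gives C(9,3) = 84. Together 408.
Add back pairs where two caps are both exceeded: 0 + 1 + 0 + 20 + 1 + 20 = 42.
By inclusion–exclusion the count is 455 − 408 + 42 = 89.

89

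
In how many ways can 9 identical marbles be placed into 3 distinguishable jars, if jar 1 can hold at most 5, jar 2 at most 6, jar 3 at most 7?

Ignoring the caps, the number of non-negative solutions to x_1+…+x_3 = 9 is C(11,2) = 55.
Subtract solutions that violate a single cap (substitute x_i' = x_i − (cap_i+1)): x_1 ≥ 6 gives C(5,2) = 10; x_2 ≥ 7 gives C(4,2) = 6; x_3 ≥ 8 gives C(3,2) = 3. Together 19.
No two caps can be exceeded simultaneously, so the pair terms are all 0.
By inclusion–exclusion the count is 55 − 19 + 0 = 36.

36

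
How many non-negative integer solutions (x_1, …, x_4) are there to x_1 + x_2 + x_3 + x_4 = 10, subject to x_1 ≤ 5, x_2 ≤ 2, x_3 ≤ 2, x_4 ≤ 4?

18

Ignoring the caps, the number of non-negative solutions to x_1+…+x_4 = 10 is C(13,3) = 286.
Subtract solutions that violate a single cap (substitute x_i' = x_i − (cap_i+1)): x_1 ≥ 6 gives C(7,3) = 35; x_2 ≥ 3 gives C(10,3) = 120; x_3 ≥ 3 gives C(10,3) = 120; x_4 ≥ 5 gives C(8,3) = 56. Together 331.
Add back pairs where two caps are both exceeded: 4 + 4 + 0 + 35 + 10 + 10 = 63.
By inclusion–exclusion the count is 286 − 331 + 63 = 18.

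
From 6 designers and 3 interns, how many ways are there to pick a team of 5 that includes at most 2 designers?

Split by how many designers are chosen (0 through 2).
Sum: C(6,0)·C(3,5) + C(6,1)·C(3,4) + C(6,2)·C(3,3) = 0 + 0 + 15 = 15.

15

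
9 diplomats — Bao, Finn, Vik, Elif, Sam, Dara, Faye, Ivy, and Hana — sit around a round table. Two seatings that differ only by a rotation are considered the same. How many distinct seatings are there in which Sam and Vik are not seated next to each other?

Without the restriction there are (8)! = 40320 seatings.
Seatings with Sam beside Vik: treat them as a block with 2 internal orders, giving 2 × (7)! = 10080.
Subtracting, 40320 − 10080 = 30240.

30240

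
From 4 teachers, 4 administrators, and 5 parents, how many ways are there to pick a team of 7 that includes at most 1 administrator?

372

Split by how many administrators are chosen (0 through 1).
Sum: C(4,0)·C(9,7) + C(4,1)·C(9,6) = 36 + 336 = 372.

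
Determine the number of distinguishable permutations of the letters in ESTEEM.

120

The 6 letters of ESTEEM have repeats: E appearing 3 times.
So there are 6! / (3!) = 120 distinguishable arrangements.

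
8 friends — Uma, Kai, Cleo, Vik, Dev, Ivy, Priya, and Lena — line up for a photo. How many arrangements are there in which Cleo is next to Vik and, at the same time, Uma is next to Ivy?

Treat {Cleo,Vik} as one block (2 orders) and {Uma,Ivy} as another (2 orders).
That leaves 6 units to arrange: 2 × 2 × 6! = 4 × 720 = 2880.

2880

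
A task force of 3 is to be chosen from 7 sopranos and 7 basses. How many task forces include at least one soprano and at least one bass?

With no constraint there are C(14,3) = 364 possible selections.
Selections missing a whole group: no sopranos → C(7,3) = 35; no basses → C(7,3) = 35.
Both groups omitted at once is impossible, so 364 − 70 = 294.

294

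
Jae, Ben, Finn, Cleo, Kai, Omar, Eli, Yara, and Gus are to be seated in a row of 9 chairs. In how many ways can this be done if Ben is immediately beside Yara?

80640

Glue Ben and Yara into one block (2 internal orders), leaving 8 units to arrange in a row.
That gives 2 × 8! = 2 × 40320 = 80640.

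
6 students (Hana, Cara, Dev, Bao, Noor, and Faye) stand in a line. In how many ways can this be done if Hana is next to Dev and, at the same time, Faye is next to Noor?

96

Treat {Hana,Dev} as one block (2 orders) and {Faye,Noor} as another (2 orders).
That leaves 4 units to arrange: 2 × 2 × 4! = 4 × 24 = 96.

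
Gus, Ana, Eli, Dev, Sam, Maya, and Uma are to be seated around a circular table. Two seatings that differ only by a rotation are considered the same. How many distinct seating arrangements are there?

Around a circle, 7 distinct people have 7!/7 = (6)! = 720 rotationally distinct seatings.

720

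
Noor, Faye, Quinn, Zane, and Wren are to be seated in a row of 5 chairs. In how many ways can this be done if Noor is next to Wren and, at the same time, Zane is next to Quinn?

Treat {Noor,Wren} as one block (2 orders) and {Zane,Quinn} as another (2 orders).
That leaves 3 units to arrange: 2 × 2 × 3! = 4 × 6 = 24.

24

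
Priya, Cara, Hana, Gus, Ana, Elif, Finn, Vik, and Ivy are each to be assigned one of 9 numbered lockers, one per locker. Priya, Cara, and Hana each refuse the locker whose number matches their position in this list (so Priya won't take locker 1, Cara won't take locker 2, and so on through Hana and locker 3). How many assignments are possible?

256320

Let Aᵢ (for i ∈ {1, 2, 3}) be the placements that put person i in their forbidden locker. Any j of these fix j positions, leaving (9−j)! ways to fill the rest, and there are C(3,j) ways to pick which j.
By inclusion–exclusion, the number of valid placements is Σ_{j=0}^{3} (−1)^j C(3,j)·(9−j)!.
Computing: 362880 − 120960 + 15120 − 720 = 256320.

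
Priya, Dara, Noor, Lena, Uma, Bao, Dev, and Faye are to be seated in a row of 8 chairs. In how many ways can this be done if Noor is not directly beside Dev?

30240

There are 8! = 40320 arrangements in all. If Noor and Dev are adjacent, merging them into one block gives 2·(7)! = 10080 arrangements.
Complementary counting: 40320 − 10080 = 30240.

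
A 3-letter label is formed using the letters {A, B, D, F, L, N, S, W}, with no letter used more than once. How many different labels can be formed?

336

With no repetition, fill the 3 letters in order: 8 choices, then 7, down to 6.
8 × 7 × 6 = 336.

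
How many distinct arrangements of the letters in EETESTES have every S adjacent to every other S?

Treat the 2 copies of S as a single block. The multiset to arrange is then {SS, E, E, E, E, T, T}, 7 items in all.
That gives (7)!/(4!·2!) = 105 arrangements.

105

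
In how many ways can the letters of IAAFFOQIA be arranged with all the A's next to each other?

1260

Treat the 3 copies of A as a single block. The multiset to arrange is then {AAA, F, F, I, I, O, Q}, 7 items in all.
That gives (7)!/(2!·2!) = 1260 arrangements.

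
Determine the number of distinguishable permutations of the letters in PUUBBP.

PUUBBP has 6 letters with B appearing twice, P appearing twice, and U appearing twice.
So there are 6! / (2!·2!·2!) = 90 distinguishable arrangements.

90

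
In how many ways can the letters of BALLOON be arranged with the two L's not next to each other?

900

There are 7!/(2!·2!) = 1260 arrangements of BALLOON in total.
If the two L's are adjacent, glue them into one block, leaving 6 items to arrange: (6)!/(2!) = 360 ways.
Hence 1260 − 360 = 900.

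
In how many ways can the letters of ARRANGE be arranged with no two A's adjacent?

900

There are 7!/(2!·2!) = 1260 arrangements of ARRANGE in total.
If the two A's are adjacent, glue them into one block, leaving 6 items to arrange: (6)!/(2!) = 360 ways.
Hence 1260 − 360 = 900.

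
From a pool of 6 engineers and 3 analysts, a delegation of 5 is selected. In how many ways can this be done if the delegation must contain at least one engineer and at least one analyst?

With no constraint there are C(9,5) = 126 possible selections.
Selections missing a whole group: no engineers → C(3,5) = 0; no analysts → C(6,5) = 6.
Both groups omitted at once is impossible, so 126 − 6 = 120.

120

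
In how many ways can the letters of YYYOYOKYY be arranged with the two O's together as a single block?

56

Treat the 2 copies of O as a single block. The multiset to arrange is then {OO, K, Y, Y, Y, Y, Y, Y}, 8 items in all.
That gives (8)!/(6!) = 56 arrangements.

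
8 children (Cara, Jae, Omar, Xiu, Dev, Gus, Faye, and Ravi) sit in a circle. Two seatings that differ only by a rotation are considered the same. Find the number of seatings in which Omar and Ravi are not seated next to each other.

Without the restriction there are (7)! = 5040 seatings.
Those with Omar next to Ravi: fuse the pair into one unit and seat 7 units around a circle — 2·(6)! = 1440.
Subtracting, 5040 − 1440 = 3600.

3600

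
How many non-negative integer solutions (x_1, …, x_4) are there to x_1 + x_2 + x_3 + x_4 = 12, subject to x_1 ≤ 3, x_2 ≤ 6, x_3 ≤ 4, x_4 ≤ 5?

69

Without the upper bounds there are C(15,3) = 455 ways to split 12 among 4 variables.
Subtract solutions that violate a single cap (substitute x_i' = x_i − (cap_i+1)): x_1 ≥ 4 gives C(11,3) = 165; x_2 ≥ 7 gives C(8,3) = 56; x_3 ≥ 5 gives C(10,3) = 120; x_4 ≥ 6 gives C(9,3) = 84. Together 425.
Add back pairs where two caps are both exceeded: 4 + 20 + 10 + 1 + 0 + 4 = 39.
By inclusion–exclusion the count is 455 − 425 + 39 = 69.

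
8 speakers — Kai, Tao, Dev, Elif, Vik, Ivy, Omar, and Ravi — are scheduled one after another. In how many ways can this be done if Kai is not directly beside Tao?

30240

Of the 8! = 40320 arrangements, those with Kai and Tao adjacent number 2 × 7! = 10080 (treat the pair as a block with 2 internal orders).
Complementary counting: 40320 − 10080 = 30240.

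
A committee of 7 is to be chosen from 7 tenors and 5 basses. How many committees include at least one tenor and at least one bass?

With no constraint there are C(12,7) = 792 possible selections.
Subtract selections that omit an entire group: no tenors → C(5,7) = 0; no basses → C(7,7) = 1.
Both groups omitted at once is impossible, so 792 − 1 = 791.

791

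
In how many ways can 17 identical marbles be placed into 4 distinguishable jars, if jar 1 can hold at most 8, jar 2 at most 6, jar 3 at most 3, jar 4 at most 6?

74

Without the upper bounds there are C(20,3) = 1140 ways to split 17 among 4 jars.
Subtract solutions that violate a single cap (substitute x_i' = x_i − (cap_i+1)): x_1 ≥ 9 gives C(11,3) = 165; x_2 ≥ 7 gives C(13,3) = 286; x_3 ≥ 4 gives C(16,3) = 560; x_4 ≥ 7 gives C(13,3) = 286. Together 1297.
Add back pairs where two caps are both exceeded: 4 + 35 + 4 + 84 + 20 + 84 = 231.
By inclusion–exclusion the count is 1140 − 1297 + 231 = 74.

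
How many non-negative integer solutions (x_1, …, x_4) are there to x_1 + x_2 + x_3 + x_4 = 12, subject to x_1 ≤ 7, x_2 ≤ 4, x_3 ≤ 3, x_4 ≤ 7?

Ignoring the caps, the number of non-negative solutions to x_1+…+x_4 = 12 is C(15,3) = 455.
Subtract solutions that violate a single cap (substitute x_i' = x_i − (cap_i+1)): x_1 ≥ 8 gives C(7,3) = 35; x_2 ≥ 5 gives C(10,3) = 120; x_3 ≥ 4 gives C(11,3) = 165; x_4 ≥ 8 gives C(7,3) = 35. Together 355.
Add back pairs where two caps are both exceeded: 0 + 1 + 0 + 20 + 0 + 1 = 22.
By inclusion–exclusion the count is 455 − 355 + 22 = 122.

122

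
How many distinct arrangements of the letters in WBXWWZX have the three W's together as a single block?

Treat the 3 copies of W as a single block. The multiset to arrange is then {WWW, B, X, X, Z}, 5 items in all.
That gives (5)!/(2!) = 60 arrangements.

60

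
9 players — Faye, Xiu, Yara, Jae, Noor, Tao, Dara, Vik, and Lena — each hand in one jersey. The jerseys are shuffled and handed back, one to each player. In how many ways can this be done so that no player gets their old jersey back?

133496

This is the derangement count D_9: permutations of 9 items with no fixed point.
By inclusion–exclusion this is Σ_{j=0}^{9} (−1)^j C(9,j)·(9−j)!.
Computing: 362880 − 362880 + 181440 − 60480 + 15120 − 3024 + 504 − 72 + 9 − 1 = 133496.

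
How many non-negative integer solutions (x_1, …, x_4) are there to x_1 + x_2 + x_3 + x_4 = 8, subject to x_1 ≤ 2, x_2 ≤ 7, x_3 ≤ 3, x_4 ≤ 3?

47

By stars and bars, unrestricted non-negative solutions to x_1+…+x_4 = 8 number C(8+3,3) = 165.
Subtract solutions that violate a single cap (substitute x_i' = x_i − (cap_i+1)): x_1 ≥ 3 gives C(8,3) = 56; x_2 ≥ 8 gives C(3,3) = 1; x_3 ≥ 4 gives C(7,3) = 35; x_4 ≥ 4 gives C(7,3) = 35. Together 127.
Add back pairs where two caps are both exceeded: 0 + 4 + 4 + 0 + 0 + 1 = 9.
By inclusion–exclusion the count is 165 − 127 + 9 = 47.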